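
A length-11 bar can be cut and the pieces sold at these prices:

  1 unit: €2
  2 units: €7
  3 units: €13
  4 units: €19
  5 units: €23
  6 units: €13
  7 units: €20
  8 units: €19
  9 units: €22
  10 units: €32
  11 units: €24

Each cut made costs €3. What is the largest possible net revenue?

45

Consider every possible first cut. v[k] is the best of p[i]+v[k−i] over all sellable i≤k, charging 3 whenever i<k.
v[1] = 2
v[2] = 7
v[3] = 13
v[4] = 19
v[5] = 23
v[6] = 23  (first piece 2, then v[4]=19)
v[7] = 29  (first piece 3, then v[4]=19)
v[8] = 35  (first piece 4, then v[4]=19)
v[9] = 39  (first piece 4, then v[5]=23)
v[10] = 43  (first piece 5, then v[5]=23)
v[11] = 45  (first piece 3, then v[8]=35)
One optimal plan: pieces 4 + 4 + 3 (2 cuts) → €51 − €6 = €45.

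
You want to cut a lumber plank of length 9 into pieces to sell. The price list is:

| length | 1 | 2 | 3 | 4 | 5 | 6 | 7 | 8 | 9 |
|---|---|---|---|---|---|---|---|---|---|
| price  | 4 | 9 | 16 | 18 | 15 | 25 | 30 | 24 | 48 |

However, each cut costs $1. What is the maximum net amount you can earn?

Consider every possible first cut. net[k] is the best of p[i]+net[k−i] over all sellable i≤k, charging 1 whenever i<k.
net[1] = 4
net[2] = 9
net[3] = 16
net[4] = 19  (first piece 1, then net[3]=16)
net[5] = 24  (first piece 2, then net[3]=16)
net[6] = 31  (first piece 3, then net[3]=16)
net[7] = 34  (first piece 1, then net[6]=31)
net[8] = 39  (first piece 2, then net[6]=31)
net[9] = 48
Best is to make no cuts and sell whole for $48.

48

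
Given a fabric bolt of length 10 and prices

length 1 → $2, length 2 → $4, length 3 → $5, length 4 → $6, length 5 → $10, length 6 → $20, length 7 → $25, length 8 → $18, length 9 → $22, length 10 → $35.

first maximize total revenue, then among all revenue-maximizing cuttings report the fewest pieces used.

1

Build r[k] bottom-up: r[k] = max over allowed piece i of (p[i] + r[k−i]).
r[1] = 2
r[2] = max(2+2, 4+0) = 4
r[3] = max(2+4, 4+2, 5+0) = 6
r[4] = max(2+6, 4+4, 5+2, 6+0) = 8
r[5] = max(2+8, 4+6, 5+4, 6+2, 10+0) = 10
r[6] = max(2+10, 4+8, 5+6, 6+4, 10+2, 20+0) = 20
r[7] = max(2+20, 4+10, 5+8, …, 20+2, 25+0) = 25
r[8] = max(2+25, 4+20, 5+10, …, 25+2, 18+0) = 27
r[9] = max(2+27, 4+25, 5+20, …, 18+2, 22+0) = 29
r[10] = max(2+29, 4+27, 5+25, …, 22+2, 35+0) = 35
Maximum revenue is $35.
Now minimize piece count subject to staying optimal: for each k, pieces[k] = 1 + min over i with p[i]+r[k−i]=r[k] of pieces[k−i].
pieces[7] = 1
pieces[8] = 2
pieces[9] = 2
pieces[10] = 1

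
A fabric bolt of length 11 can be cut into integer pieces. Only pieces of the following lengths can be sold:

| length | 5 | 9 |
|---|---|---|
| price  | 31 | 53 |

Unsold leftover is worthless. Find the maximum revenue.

Consider every possible first cut. r[k] is the best of p[i]+r[k−i] over all sellable i≤k.
r[1] = 0
r[2] = 0
r[3] = 0
r[4] = 0
r[5] = 31
r[6] = 31
r[7] = 31
r[8] = 31
r[9] = max(31+0, 53+0) = 53
r[10] = max(31+31, 53+0) = 62
r[11] = max(31+31, 53+0) = 62
One optimal cutting: pieces 5 + 5 with 1 yard of scrap → $62.

62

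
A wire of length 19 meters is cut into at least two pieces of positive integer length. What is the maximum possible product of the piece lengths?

972

Fill P[k] for k=2..19: at each k try every first piece i and multiply by the better of (k−i) uncut or P[k−i].
P[2] = 1·max(1,0) = 1·1 = 1
P[3] = 1·max(2,1) = 1·2 = 2
P[4] = 2·max(2,1) = 2·2 = 4
P[5] = 2·max(3,2) = 2·3 = 6
P[6] = 3·max(3,2) = 3·3 = 9
P[7] = 2·max(5,6) = 2·6 = 12
P[8] = 2·max(6,9) = 2·9 = 18
P[9] = 3·max(6,9) = 3·9 = 27
P[10] = 2·max(8,18) = 2·18 = 36
P[11] = 2·max(9,27) = 2·27 = 54
P[12] = 3·max(9,27) = 3·27 = 81
P[13] = 2·max(11,54) = 2·54 = 108
P[14] = 2·max(12,81) = 2·81 = 162
P[15] = 3·max(12,81) = 3·81 = 243
P[16] = 2·max(14,162) = 2·162 = 324
P[17] = 2·max(15,243) = 2·243 = 486
P[18] = 3·max(15,243) = 3·243 = 729
P[19] = 2·max(17,486) = 2·486 = 972
One optimal split: 3 + 3 + 3 + 3 + 3 + 2 + 2; product 3·3·3·3·3·2·2 = 972.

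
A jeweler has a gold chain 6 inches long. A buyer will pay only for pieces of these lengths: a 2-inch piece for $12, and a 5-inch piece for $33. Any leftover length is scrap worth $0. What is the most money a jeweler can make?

Build best[k] bottom-up: best[k] = max over allowed piece i of (p[i] + best[k−i]).
best[1] = 0
best[2] = 12
best[3] = 12
best[4] = 24  (first piece 2, then best[2]=12)
best[5] = max(12+12, 33+0) = 33
best[6] = max(12+24, 33+0) = 36
One optimal cutting: 2 + 2 + 2 → $36.

36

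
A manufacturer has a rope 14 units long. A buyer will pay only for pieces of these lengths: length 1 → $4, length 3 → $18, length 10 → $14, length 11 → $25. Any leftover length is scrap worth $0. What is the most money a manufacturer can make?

80

Build f[k] bottom-up: f[k] = max over allowed piece i of (p[i] + f[k−i]).
f[1] = 4
f[2] = 8  (first piece 1, then f[1]=4)
f[3] = 18
f[4] = 22  (first piece 1, then f[3]=18)
f[5] = 26  (first piece 1, then f[4]=22)
f[6] = 36  (first piece 3, then f[3]=18)
f[7] = 40  (first piece 1, then f[6]=36)
f[8] = 44  (first piece 1, then f[7]=40)
f[9] = 54  (first piece 3, then f[6]=36)
f[10] = 58  (first piece 1, then f[9]=54)
f[11] = 62  (first piece 1, then f[10]=58)
f[12] = 72  (first piece 3, then f[9]=54)
f[13] = 76  (first piece 1, then f[12]=72)
f[14] = 80  (first piece 1, then f[13]=76)
One optimal cutting: 3 + 3 + 3 + 3 + 1 + 1 → $80.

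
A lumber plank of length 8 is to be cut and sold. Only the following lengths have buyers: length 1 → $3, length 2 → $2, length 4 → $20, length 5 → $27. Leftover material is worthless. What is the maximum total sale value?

Consider every possible first cut. f[k] is the best of p[i]+f[k−i] over all sellable i≤k.
f[1] = 3
f[2] = max(3+3, 2+0) = 6
f[3] = max(3+6, 2+3) = 9
f[4] = max(3+9, 2+6, 20+0) = 20
f[5] = max(3+20, 2+9, 20+3, 27+0) = 27
f[6] = max(3+27, 2+20, 20+6, 27+3) = 30
f[7] = max(3+30, 2+27, 20+9, 27+6) = 33
f[8] = max(3+33, 2+30, 20+20, 27+9) = 40
One optimal cutting: 4 + 4 → $40.

40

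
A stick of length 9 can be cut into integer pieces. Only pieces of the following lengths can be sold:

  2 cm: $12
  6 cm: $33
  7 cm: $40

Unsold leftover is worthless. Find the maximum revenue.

52

Consider every possible first cut. best[k] is the best of p[i]+best[k−i] over all sellable i≤k.
best[1] = 0
best[2] = 12
best[3] = 12
best[4] = 24  (first piece 2, then best[2]=12)
best[5] = 24
best[6] = max(12+24, 33+0) = 36
best[7] = max(12+24, 33+0, 40+0) = 40
best[8] = max(12+36, 33+12, 40+0) = 48
best[9] = max(12+40, 33+12, 40+12) = 52
One optimal cutting: 7 + 2 → $52.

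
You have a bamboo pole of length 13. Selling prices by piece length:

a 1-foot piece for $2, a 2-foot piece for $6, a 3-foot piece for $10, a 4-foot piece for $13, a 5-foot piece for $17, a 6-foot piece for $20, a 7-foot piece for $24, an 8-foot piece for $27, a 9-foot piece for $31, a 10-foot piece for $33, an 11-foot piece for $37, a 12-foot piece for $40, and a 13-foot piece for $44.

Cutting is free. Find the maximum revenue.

Consider every possible first cut. v[k] is the best of p[i]+v[k−i] over all sellable i≤k.
v[1] = 2
v[2] = 6
v[3] = 10
v[4] = 13
v[5] = 17
v[6] = 20  (first piece 3, then v[3]=10)
v[7] = 24
v[8] = 27  (first piece 3, then v[5]=17)
v[9] = 31
v[10] = 34  (first piece 3, then v[7]=24)
v[11] = 37  (first piece 2, then v[9]=31)
v[12] = 41  (first piece 3, then v[9]=31)
v[13] = 44  (first piece 3, then v[10]=34)
One optimal cutting: 7 + 3 + 3 → $24 + $10 + $10 = $44.

44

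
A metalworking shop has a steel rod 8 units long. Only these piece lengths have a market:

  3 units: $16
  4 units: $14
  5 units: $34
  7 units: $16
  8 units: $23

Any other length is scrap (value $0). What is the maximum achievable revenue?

50

Build f[k] bottom-up: f[k] = max over allowed piece i of (p[i] + f[k−i]).
f[1] = 0
f[2] = 0
f[3] = 16
f[4] = max(16+0, 14+0) = 16
f[5] = max(16+0, 14+0, 34+0) = 34
f[6] = max(16+16, 14+0, 34+0) = 34
f[7] = max(16+16, 14+16, 34+0, 16+0) = 34
f[8] = max(16+34, 14+16, 34+16, 16+0, 23+0) = 50
One optimal cutting: 5 + 3 → $50.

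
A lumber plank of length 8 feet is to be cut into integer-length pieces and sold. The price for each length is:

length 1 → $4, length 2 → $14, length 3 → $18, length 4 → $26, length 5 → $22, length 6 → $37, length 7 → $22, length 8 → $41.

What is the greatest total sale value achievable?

Build R[k] bottom-up: R[k] = max over allowed piece i of (p[i] + R[k−i]).
R[1] = 4
R[2] = max(4+4, 14+0) = 14
R[3] = max(4+14, 14+4, 18+0) = 18
R[4] = max(4+18, 14+14, 18+4, 26+0) = 28
R[5] = max(4+28, 14+18, 18+14, 26+4, 22+0) = 32
R[6] = max(4+32, 14+28, 18+18, 26+14, 22+4, 37+0) = 42
R[7] = max(4+42, 14+32, 18+28, …, 37+4, 22+0) = 46
R[8] = max(4+46, 14+42, 18+32, …, 22+4, 41+0) = 56
One optimal cutting: 2 + 2 + 2 + 2 → $14 + $14 + $14 + $14 = $56.

56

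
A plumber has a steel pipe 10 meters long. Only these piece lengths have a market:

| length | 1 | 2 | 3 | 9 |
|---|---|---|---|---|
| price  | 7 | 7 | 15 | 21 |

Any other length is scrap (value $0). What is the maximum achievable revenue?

70

Build r[k] bottom-up: r[k] = max over allowed piece i of (p[i] + r[k−i]).
r[1] = 7
r[2] = max(7+7, 7+0) = 14
r[3] = max(7+14, 7+7, 15+0) = 21
r[4] = max(7+21, 7+14, 15+7) = 28
r[5] = max(7+28, 7+21, 15+14) = 35
r[6] = max(7+35, 7+28, 15+21) = 42
r[7] = max(7+42, 7+35, 15+28) = 49
r[8] = max(7+49, 7+42, 15+35) = 56
r[9] = max(7+56, 7+49, 15+42, 21+0) = 63
r[10] = max(7+63, 7+56, 15+49, 21+7) = 70
One optimal cutting: 1 + 1 + 1 + 1 + 1 + 1 + 1 + 1 + 1 + 1 → $70.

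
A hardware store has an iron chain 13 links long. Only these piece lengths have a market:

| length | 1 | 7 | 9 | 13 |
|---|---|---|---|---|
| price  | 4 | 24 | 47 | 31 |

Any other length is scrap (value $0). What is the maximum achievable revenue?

63

Consider every possible first cut. r[k] is the best of p[i]+r[k−i] over all sellable i≤k.
r[1] = 4
r[2] = 8  (first piece 1, then r[1]=4)
r[3] = 12  (first piece 1, then r[2]=8)
r[4] = 16  (first piece 1, then r[3]=12)
r[5] = 20  (first piece 1, then r[4]=16)
r[6] = 24  (first piece 1, then r[5]=20)
r[7] = 28  (first piece 1, then r[6]=24)
r[8] = 32  (first piece 1, then r[7]=28)
r[9] = 47
r[10] = 51  (first piece 1, then r[9]=47)
r[11] = 55  (first piece 1, then r[10]=51)
r[12] = 59  (first piece 1, then r[11]=55)
r[13] = 63  (first piece 1, then r[12]=59)
One optimal cutting: 9 + 1 + 1 + 1 + 1 → $63.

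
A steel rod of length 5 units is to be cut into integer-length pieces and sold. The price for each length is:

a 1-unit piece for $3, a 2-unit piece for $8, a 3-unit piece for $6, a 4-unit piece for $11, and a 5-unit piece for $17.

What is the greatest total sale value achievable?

19

Build r[k] bottom-up: r[k] = max over allowed piece i of (p[i] + r[k−i]).
r[1] = 3
r[2] = 8
r[3] = 11  (first piece 1, then r[2]=8)
r[4] = 16  (first piece 2, then r[2]=8)
r[5] = 19  (first piece 1, then r[4]=16)
One optimal cutting: 2 + 2 + 1 → $8 + $8 + $3 = $19.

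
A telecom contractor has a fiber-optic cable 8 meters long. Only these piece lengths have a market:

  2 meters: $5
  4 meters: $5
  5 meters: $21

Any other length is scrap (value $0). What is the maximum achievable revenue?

Let f[k] be the best obtainable value from length k. For each k, try every first piece i and keep the best of price[i] + f[k−i].
f[1] = 0
f[2] = 5
f[3] = 5
f[4] = 10  (first piece 2, then f[2]=5)
f[5] = 21
f[6] = 21
f[7] = 26  (first piece 2, then f[5]=21)
f[8] = 26
One optimal cutting: pieces 5 + 2 with 1 meter of scrap → $26.

26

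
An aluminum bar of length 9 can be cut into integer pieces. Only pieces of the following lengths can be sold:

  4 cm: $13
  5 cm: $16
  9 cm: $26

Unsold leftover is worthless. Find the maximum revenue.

Build r[k] bottom-up: r[k] = max over allowed piece i of (p[i] + r[k−i]).
r[1] = 0
r[2] = 0
r[3] = 0
r[4] = 13
r[5] = max(13+0, 16+0) = 16
r[6] = max(13+0, 16+0) = 16
r[7] = max(13+0, 16+0) = 16
r[8] = max(13+13, 16+0) = 26
r[9] = max(13+16, 16+13, 26+0) = 29
One optimal cutting: 5 + 4 → $29.

29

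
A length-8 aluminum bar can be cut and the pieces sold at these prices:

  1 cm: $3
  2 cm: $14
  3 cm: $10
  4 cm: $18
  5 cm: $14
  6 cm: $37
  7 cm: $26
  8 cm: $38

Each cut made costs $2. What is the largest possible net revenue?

Consider every possible first cut. v[k] is the best of p[i]+v[k−i] over all sellable i≤k, charging 2 whenever i<k.
v[1] = 3
v[2] = max(3+3-2, 14+0) = 14
v[3] = max(3+14-2, 14+3-2, 10+0) = 15
v[4] = max(3+15-2, 14+14-2, 10+3-2, 18+0) = 26
v[5] = max(3+26-2, 14+15-2, 10+14-2, 18+3-2, 14+0) = 27
v[6] = max(3+27-2, 14+26-2, 10+15-2, 18+14-2, 14+3-2, 37+0) = 38
v[7] = max(3+38-2, 14+27-2, 10+26-2, …, 37+3-2, 26+0) = 39
v[8] = max(3+39-2, 14+38-2, 10+27-2, …, 26+3-2, 38+0) = 50
One optimal plan: pieces 2 + 2 + 2 + 2 (3 cuts) → $56 − $6 = $50.

50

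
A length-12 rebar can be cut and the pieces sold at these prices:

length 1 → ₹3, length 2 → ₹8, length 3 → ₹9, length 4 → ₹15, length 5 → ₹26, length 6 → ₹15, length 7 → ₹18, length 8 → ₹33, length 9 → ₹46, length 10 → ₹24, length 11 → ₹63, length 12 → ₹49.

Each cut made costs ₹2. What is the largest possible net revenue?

Consider every possible first cut. v[k] is the best of p[i]+v[k−i] over all sellable i≤k, charging 2 whenever i<k.
v[1] = 3
v[2] = 8
v[3] = 9  (first piece 1, then v[2]=8)
v[4] = 15
v[5] = 26
v[6] = 27  (first piece 1, then v[5]=26)
v[7] = 32  (first piece 2, then v[5]=26)
v[8] = 33  (first piece 1, then v[7]=32)
v[9] = 46
v[10] = 50  (first piece 5, then v[5]=26)
v[11] = 63
v[12] = 64  (first piece 1, then v[11]=63)
One optimal plan: pieces 11 + 1 (1 cut) → ₹66 − ₹2 = ₹64.

64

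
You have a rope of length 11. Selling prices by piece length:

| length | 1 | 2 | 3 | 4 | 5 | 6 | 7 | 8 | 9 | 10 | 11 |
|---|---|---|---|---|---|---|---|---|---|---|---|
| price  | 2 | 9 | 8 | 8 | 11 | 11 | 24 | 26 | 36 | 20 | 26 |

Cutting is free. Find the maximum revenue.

Let r[k] be the best obtainable value from length k. For each k, try every first piece i and keep the best of price[i] + r[k−i].
r[1] = 2
r[2] = 9
r[3] = 11  (first piece 1, then r[2]=9)
r[4] = 18  (first piece 2, then r[2]=9)
r[5] = 20  (first piece 1, then r[4]=18)
r[6] = 27  (first piece 2, then r[4]=18)
r[7] = 29  (first piece 1, then r[6]=27)
r[8] = 36  (first piece 2, then r[6]=27)
r[9] = 38  (first piece 1, then r[8]=36)
r[10] = 45  (first piece 2, then r[8]=36)
r[11] = 47  (first piece 1, then r[10]=45)
One optimal cutting: 2 + 2 + 2 + 2 + 2 + 1 → €9 + €9 + €9 + €9 + €9 + €2 = €47.

47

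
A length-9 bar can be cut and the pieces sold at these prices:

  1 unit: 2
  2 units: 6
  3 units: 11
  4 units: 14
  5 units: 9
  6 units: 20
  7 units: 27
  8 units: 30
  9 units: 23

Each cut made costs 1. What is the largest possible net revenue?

32

Build v[k] bottom-up: v[k] = max over allowed piece i of (p[i] + v[k−i]) − 1 per cut.
v[1] = 2
v[2] = 6
v[3] = 11
v[4] = 14
v[5] = 16  (first piece 2, then v[3]=11)
v[6] = 21  (first piece 3, then v[3]=11)
v[7] = 27
v[8] = 30
v[9] = 32  (first piece 2, then v[7]=27)
One optimal plan: pieces 7 + 2 (1 cut) → 33 − 1 = 32.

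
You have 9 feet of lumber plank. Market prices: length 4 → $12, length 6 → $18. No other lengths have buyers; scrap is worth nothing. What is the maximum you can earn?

Consider every possible first cut. best[k] is the best of p[i]+best[k−i] over all sellable i≤k.
best[1] = 0
best[2] = 0
best[3] = 0
best[4] = 12
best[5] = 12
best[6] = max(12+0, 18+0) = 18
best[7] = max(12+0, 18+0) = 18
best[8] = max(12+12, 18+0) = 24
best[9] = max(12+12, 18+0) = 24
One optimal cutting: pieces 4 + 4 with 1 foot of scrap → $24.

24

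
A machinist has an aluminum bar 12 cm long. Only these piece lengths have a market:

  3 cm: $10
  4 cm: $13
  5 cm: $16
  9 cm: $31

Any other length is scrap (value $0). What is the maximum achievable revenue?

41

Let r[k] be the best obtainable value from length k. For each k, try every first piece i and keep the best of price[i] + r[k−i].
r[1] = 0
r[2] = 0
r[3] = 10
r[4] = 13
r[5] = 16
r[6] = 20  (first piece 3, then r[3]=10)
r[7] = 23  (first piece 3, then r[4]=13)
r[8] = 26  (first piece 3, then r[5]=16)
r[9] = 31
r[10] = 33  (first piece 3, then r[7]=23)
r[11] = 36  (first piece 3, then r[8]=26)
r[12] = 41  (first piece 3, then r[9]=31)
One optimal cutting: 9 + 3 → $41.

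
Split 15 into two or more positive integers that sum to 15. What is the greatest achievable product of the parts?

243

Fill P[k] for k=2..15: at each k try every first piece i and multiply by the better of (k−i) uncut or P[k−i].
Small cases: P[2]=1, P[3]=2, P[4]=4, P[5]=6, P[6]=9, P[7]=12, P[8]=18.
P[9] = max(1·18, 2·12, 3·9, …, 7·2, 8·1) = 27
P[10] = max(1·27, 2·18, 3·12, …, 8·2, 9·1) = 36
P[11] = max(1·36, 2·27, 3·18, …, 9·2, 10·1) = 54
P[12] = max(1·54, 2·36, 3·27, …, 10·2, 11·1) = 81
P[13] = max(1·81, 2·54, 3·36, …, 11·2, 12·1) = 108
P[14] = max(1·108, 2·81, 3·54, …, 12·2, 13·1) = 162
P[15] = max(1·162, 2·108, 3·81, …, 13·2, 14·1) = 243
One optimal split: 3 + 3 + 3 + 3 + 3; product 3·3·3·3·3 = 243.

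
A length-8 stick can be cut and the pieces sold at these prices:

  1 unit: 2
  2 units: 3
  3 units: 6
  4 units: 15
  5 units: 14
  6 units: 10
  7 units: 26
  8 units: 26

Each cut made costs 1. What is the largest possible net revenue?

Let v[k] be the best obtainable value from length k. For each k, try every first piece i and keep the best of price[i] + v[k−i] minus the 1 cut fee when i<k.
v[1] = 2
v[2] = max(2+2-1, 3+0) = 3
v[3] = max(2+3-1, 3+2-1, 6+0) = 6
v[4] = max(2+6-1, 3+3-1, 6+2-1, 15+0) = 15
v[5] = max(2+15-1, 3+6-1, 6+3-1, 15+2-1, 14+0) = 16
v[6] = max(2+16-1, 3+15-1, 6+6-1, 15+3-1, 14+2-1, 10+0) = 17
v[7] = max(2+17-1, 3+16-1, 6+15-1, …, 10+2-1, 26+0) = 26
v[8] = max(2+26-1, 3+17-1, 6+16-1, …, 26+2-1, 26+0) = 29
One optimal plan: pieces 4 + 4 (1 cut) → 30 − 1 = 29.

29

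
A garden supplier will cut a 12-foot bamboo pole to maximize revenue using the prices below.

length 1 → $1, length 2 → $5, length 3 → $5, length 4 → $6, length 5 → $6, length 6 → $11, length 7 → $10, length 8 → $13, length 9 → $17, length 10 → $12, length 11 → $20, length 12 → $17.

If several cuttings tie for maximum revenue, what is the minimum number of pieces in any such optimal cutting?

6

Let r[k] be the best obtainable value from length k. For each k, try every first piece i and keep the best of price[i] + r[k−i].
r[1] = 1
r[2] = max(1+1, 5+0) = 5
r[3] = max(1+5, 5+1, 5+0) = 6
r[4] = max(1+6, 5+5, 5+1, 6+0) = 10
r[5] = max(1+10, 5+6, 5+5, 6+1, 6+0) = 11
r[6] = max(1+11, 5+10, 5+6, 6+5, 6+1, 11+0) = 15
r[7] = max(1+15, 5+11, 5+10, …, 11+1, 10+0) = 16
r[8] = max(1+16, 5+15, 5+11, …, 10+1, 13+0) = 20
r[9] = max(1+20, 5+16, 5+15, …, 13+1, 17+0) = 21
r[10] = max(1+21, 5+20, 5+16, …, 17+1, 12+0) = 25
r[11] = max(1+25, 5+21, 5+20, …, 12+1, 20+0) = 26
r[12] = max(1+26, 5+25, 5+21, …, 20+1, 17+0) = 30
Maximum revenue is $30.
Now minimize piece count subject to staying optimal: for each k, pieces[k] = 1 + min over i with p[i]+r[k−i]=r[k] of pieces[k−i].
pieces[9] = 5
pieces[10] = 5
pieces[11] = 6
pieces[12] = 6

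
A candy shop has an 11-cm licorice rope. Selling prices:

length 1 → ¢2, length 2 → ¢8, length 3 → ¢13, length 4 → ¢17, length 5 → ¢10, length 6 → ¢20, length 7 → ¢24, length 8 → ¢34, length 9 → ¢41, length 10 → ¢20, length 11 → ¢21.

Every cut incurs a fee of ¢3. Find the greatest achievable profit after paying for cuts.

Let r[k] be the best obtainable value from length k. For each k, try every first piece i and keep the best of price[i] + r[k−i] minus the 3 cut fee when i<k.
r[1] = 2
r[2] = max(2+2-3, 8+0) = 8
r[3] = max(2+8-3, 8+2-3, 13+0) = 13
r[4] = max(2+13-3, 8+8-3, 13+2-3, 17+0) = 17
r[5] = max(2+17-3, 8+13-3, 13+8-3, 17+2-3, 10+0) = 18
r[6] = max(2+18-3, 8+17-3, 13+13-3, 17+8-3, 10+2-3, 20+0) = 23
r[7] = max(2+23-3, 8+18-3, 13+17-3, …, 20+2-3, 24+0) = 27
r[8] = max(2+27-3, 8+23-3, 13+18-3, …, 24+2-3, 34+0) = 34
r[9] = max(2+34-3, 8+27-3, 13+23-3, …, 34+2-3, 41+0) = 41
r[10] = max(2+41-3, 8+34-3, 13+27-3, …, 41+2-3, 20+0) = 40
r[11] = max(2+40-3, 8+41-3, 13+34-3, …, 20+2-3, 21+0) = 46
One optimal plan: pieces 9 + 2 (1 cut) → ¢49 − ¢3 = ¢46.

46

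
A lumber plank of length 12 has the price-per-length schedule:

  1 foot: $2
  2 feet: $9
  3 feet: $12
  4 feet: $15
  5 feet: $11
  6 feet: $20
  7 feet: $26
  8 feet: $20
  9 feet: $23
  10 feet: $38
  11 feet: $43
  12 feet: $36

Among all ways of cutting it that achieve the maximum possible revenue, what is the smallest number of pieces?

6

Build r[k] bottom-up: r[k] = max over allowed piece i of (p[i] + r[k−i]).
r[1] = 2
r[2] = max(2+2, 9+0) = 9
r[3] = max(2+9, 9+2, 12+0) = 12
r[4] = max(2+12, 9+9, 12+2, 15+0) = 18
r[5] = max(2+18, 9+12, 12+9, 15+2, 11+0) = 21
r[6] = max(2+21, 9+18, 12+12, 15+9, 11+2, 20+0) = 27
r[7] = max(2+27, 9+21, 12+18, …, 20+2, 26+0) = 30
r[8] = max(2+30, 9+27, 12+21, …, 26+2, 20+0) = 36
r[9] = max(2+36, 9+30, 12+27, …, 20+2, 23+0) = 39
r[10] = max(2+39, 9+36, 12+30, …, 23+2, 38+0) = 45
r[11] = max(2+45, 9+39, 12+36, …, 38+2, 43+0) = 48
r[12] = max(2+48, 9+45, 12+39, …, 43+2, 36+0) = 54
Maximum revenue is $54.
Now minimize piece count subject to staying optimal: for each k, pieces[k] = 1 + min over i with p[i]+r[k−i]=r[k] of pieces[k−i].
pieces[9] = 4
pieces[10] = 5
pieces[11] = 5
pieces[12] = 6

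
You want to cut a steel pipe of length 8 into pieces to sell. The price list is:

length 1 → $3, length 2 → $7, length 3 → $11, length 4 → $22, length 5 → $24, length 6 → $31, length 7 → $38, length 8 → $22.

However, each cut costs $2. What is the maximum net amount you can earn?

42

Let r[k] be the best obtainable value from length k. For each k, try every first piece i and keep the best of price[i] + r[k−i] minus the 2 cut fee when i<k.
r[1] = 3
r[2] = max(3+3-2, 7+0) = 7
r[3] = max(3+7-2, 7+3-2, 11+0) = 11
r[4] = max(3+11-2, 7+7-2, 11+3-2, 22+0) = 22
r[5] = max(3+22-2, 7+11-2, 11+7-2, 22+3-2, 24+0) = 24
r[6] = max(3+24-2, 7+22-2, 11+11-2, 22+7-2, 24+3-2, 31+0) = 31
r[7] = max(3+31-2, 7+24-2, 11+22-2, …, 31+3-2, 38+0) = 38
r[8] = max(3+38-2, 7+31-2, 11+24-2, …, 38+3-2, 22+0) = 42
One optimal plan: pieces 4 + 4 (1 cut) → $44 − $2 = $42.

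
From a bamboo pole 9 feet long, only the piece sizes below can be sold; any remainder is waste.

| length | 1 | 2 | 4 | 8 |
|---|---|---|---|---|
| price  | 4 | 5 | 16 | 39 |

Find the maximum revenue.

Let r[k] be the best obtainable value from length k. For each k, try every first piece i and keep the best of price[i] + r[k−i].
r[1] = 4
r[2] = max(4+4, 5+0) = 8
r[3] = max(4+8, 5+4) = 12
r[4] = max(4+12, 5+8, 16+0) = 16
r[5] = max(4+16, 5+12, 16+4) = 20
r[6] = max(4+20, 5+16, 16+8) = 24
r[7] = max(4+24, 5+20, 16+12) = 28
r[8] = max(4+28, 5+24, 16+16, 39+0) = 39
r[9] = max(4+39, 5+28, 16+20, 39+4) = 43
One optimal cutting: 8 + 1 → $43.

43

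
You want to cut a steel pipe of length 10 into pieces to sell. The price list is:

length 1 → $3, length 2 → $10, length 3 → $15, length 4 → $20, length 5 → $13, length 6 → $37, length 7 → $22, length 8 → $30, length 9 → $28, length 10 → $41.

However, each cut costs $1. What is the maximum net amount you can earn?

Let net[k] be the best obtainable value from length k. For each k, try every first piece i and keep the best of price[i] + net[k−i] minus the 1 cut fee when i<k.
net[1] = 3
net[2] = max(3+3-1, 10+0) = 10
net[3] = max(3+10-1, 10+3-1, 15+0) = 15
net[4] = max(3+15-1, 10+10-1, 15+3-1, 20+0) = 20
net[5] = max(3+20-1, 10+15-1, 15+10-1, 20+3-1, 13+0) = 24
net[6] = max(3+24-1, 10+20-1, 15+15-1, 20+10-1, 13+3-1, 37+0) = 37
net[7] = max(3+37-1, 10+24-1, 15+20-1, …, 37+3-1, 22+0) = 39
net[8] = max(3+39-1, 10+37-1, 15+24-1, …, 22+3-1, 30+0) = 46
net[9] = max(3+46-1, 10+39-1, 15+37-1, …, 30+3-1, 28+0) = 51
net[10] = max(3+51-1, 10+46-1, 15+39-1, …, 28+3-1, 41+0) = 56
One optimal plan: pieces 6 + 4 (1 cut) → $57 − $1 = $56.

56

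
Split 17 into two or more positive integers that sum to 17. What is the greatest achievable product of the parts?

Define prod[k] = max over 1≤i<k of i · max(k−i, prod[k−i]); the inner max lets the remainder stay uncut if that's better.
prod[2] = 1*max(1,0) = 1*1 = 1
prod[3] = 1*max(2,1) = 1*2 = 2
prod[4] = 2*max(2,1) = 2*2 = 4
prod[5] = 2*max(3,2) = 2*3 = 6
prod[6] = 3*max(3,2) = 3*3 = 9
prod[7] = 2*max(5,6) = 2*6 = 12
prod[8] = 2*max(6,9) = 2*9 = 18
prod[9] = 3*max(6,9) = 3*9 = 27
prod[10] = 2*max(8,18) = 2*18 = 36
prod[11] = 2*max(9,27) = 2*27 = 54
prod[12] = 3*max(9,27) = 3*27 = 81
prod[13] = 2*max(11,54) = 2*54 = 108
prod[14] = 2*max(12,81) = 2*81 = 162
prod[15] = 3*max(12,81) = 3*81 = 243
prod[16] = 2*max(14,162) = 2*162 = 324
prod[17] = 2*max(15,243) = 2*243 = 486
One optimal split: 3 + 3 + 3 + 3 + 3 + 2; product 3*3*3*3*3*2 = 486.

486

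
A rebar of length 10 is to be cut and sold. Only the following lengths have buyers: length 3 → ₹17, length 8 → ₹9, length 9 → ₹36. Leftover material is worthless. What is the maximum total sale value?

Let f[k] be the best obtainable value from length k. For each k, try every first piece i and keep the best of price[i] + f[k−i].
f[1] = 0
f[2] = 0
f[3] = 17
f[4] = 17
f[5] = 17
f[6] = 34  (first piece 3, then f[3]=17)
f[7] = 34
f[8] = 34
f[9] = 51  (first piece 3, then f[6]=34)
f[10] = 51
One optimal cutting: pieces 3 + 3 + 3 with 1 meter of scrap → ₹51.

51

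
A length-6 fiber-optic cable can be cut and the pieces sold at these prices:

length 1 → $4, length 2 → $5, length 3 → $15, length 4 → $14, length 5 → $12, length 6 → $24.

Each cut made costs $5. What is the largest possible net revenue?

Let v[k] be the best obtainable value from length k. For each k, try every first piece i and keep the best of price[i] + v[k−i] minus the 5 cut fee when i<k.
v[1] = 4
v[2] = max(4+4-5, 5+0) = 5
v[3] = max(4+5-5, 5+4-5, 15+0) = 15
v[4] = max(4+15-5, 5+5-5, 15+4-5, 14+0) = 14
v[5] = max(4+14-5, 5+15-5, 15+5-5, 14+4-5, 12+0) = 15
v[6] = max(4+15-5, 5+14-5, 15+15-5, 14+5-5, 12+4-5, 24+0) = 25
One optimal plan: pieces 3 + 3 (1 cut) → $30 − $5 = $25.

25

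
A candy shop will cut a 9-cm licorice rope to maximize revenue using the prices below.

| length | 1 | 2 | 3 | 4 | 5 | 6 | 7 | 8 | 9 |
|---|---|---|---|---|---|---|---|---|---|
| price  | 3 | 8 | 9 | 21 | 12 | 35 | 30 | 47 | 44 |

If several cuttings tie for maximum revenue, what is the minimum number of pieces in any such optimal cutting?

2

Consider every possible first cut. r[k] is the best of p[i]+r[k−i] over all sellable i≤k.
r[1] = 3
r[2] = max(3+3, 8+0) = 8
r[3] = max(3+8, 8+3, 9+0) = 11
r[4] = max(3+11, 8+8, 9+3, 21+0) = 21
r[5] = max(3+21, 8+11, 9+8, 21+3, 12+0) = 24
r[6] = max(3+24, 8+21, 9+11, 21+8, 12+3, 35+0) = 35
r[7] = max(3+35, 8+24, 9+21, …, 35+3, 30+0) = 38
r[8] = max(3+38, 8+35, 9+24, …, 30+3, 47+0) = 47
r[9] = max(3+47, 8+38, 9+35, …, 47+3, 44+0) = 50
Maximum revenue is ¢50.
Now minimize piece count subject to staying optimal: for each k, pieces[k] = 1 + min over i with p[i]+r[k−i]=r[k] of pieces[k−i].
pieces[6] = 1
pieces[7] = 2
pieces[8] = 1
pieces[9] = 2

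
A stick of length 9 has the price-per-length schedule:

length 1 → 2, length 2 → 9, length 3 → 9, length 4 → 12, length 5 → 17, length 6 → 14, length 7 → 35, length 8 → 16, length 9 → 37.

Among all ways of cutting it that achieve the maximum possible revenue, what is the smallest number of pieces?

Build r[k] bottom-up: r[k] = max over allowed piece i of (p[i] + r[k−i]).
r[1] = 2
r[2] = max(2+2, 9+0) = 9
r[3] = max(2+9, 9+2, 9+0) = 11
r[4] = max(2+11, 9+9, 9+2, 12+0) = 18
r[5] = max(2+18, 9+11, 9+9, 12+2, 17+0) = 20
r[6] = max(2+20, 9+18, 9+11, 12+9, 17+2, 14+0) = 27
r[7] = max(2+27, 9+20, 9+18, …, 14+2, 35+0) = 35
r[8] = max(2+35, 9+27, 9+20, …, 35+2, 16+0) = 37
r[9] = max(2+37, 9+35, 9+27, …, 16+2, 37+0) = 44
Maximum revenue is 44.
Now minimize piece count subject to staying optimal: for each k, pieces[k] = 1 + min over i with p[i]+r[k−i]=r[k] of pieces[k−i].
pieces[6] = 3
pieces[7] = 1
pieces[8] = 2
pieces[9] = 2

2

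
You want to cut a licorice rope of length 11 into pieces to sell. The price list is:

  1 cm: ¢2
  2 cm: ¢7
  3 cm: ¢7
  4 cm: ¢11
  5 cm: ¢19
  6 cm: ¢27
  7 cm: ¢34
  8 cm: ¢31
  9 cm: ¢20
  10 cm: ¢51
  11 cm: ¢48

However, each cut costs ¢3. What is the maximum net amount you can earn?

Build net[k] bottom-up: net[k] = max over allowed piece i of (p[i] + net[k−i]) − 3 per cut.
net[1] = 2
net[2] = 7
net[3] = 7
net[4] = 11  (first piece 2, then net[2]=7)
net[5] = 19
net[6] = 27
net[7] = 34
net[8] = 33  (first piece 1, then net[7]=34)
net[9] = 38  (first piece 2, then net[7]=34)
net[10] = 51
net[11] = 50  (first piece 1, then net[10]=51)
One optimal plan: pieces 10 + 1 (1 cut) → ¢53 − ¢3 = ¢50.

50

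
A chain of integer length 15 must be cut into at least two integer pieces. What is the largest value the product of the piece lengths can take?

243

Define prod[k] = max over 1≤i<k of i · max(k−i, prod[k−i]); the inner max lets the remainder stay uncut if that's better.
prod[2] = 1*max(1,0) = 1*1 = 1
prod[3] = max(1*2, 2*1) = 2
prod[4] = max(1*3, 2*2, 3*1) = 4
prod[5] = max(1*4, 2*3, 3*2, 4*1) = 6
prod[6] = max(1*6, 2*4, 3*3, 4*2, 5*1) = 9
prod[7] = max(1*9, 2*6, 3*4, 4*3, 5*2, 6*1) = 12
prod[8] = max(1*12, 2*9, 3*6, …, 6*2, 7*1) = 18
prod[9] = max(1*18, 2*12, 3*9, …, 7*2, 8*1) = 27
prod[10] = max(1*27, 2*18, 3*12, …, 8*2, 9*1) = 36
prod[11] = max(1*36, 2*27, 3*18, …, 9*2, 10*1) = 54
prod[12] = max(1*54, 2*36, 3*27, …, 10*2, 11*1) = 81
prod[13] = max(1*81, 2*54, 3*36, …, 11*2, 12*1) = 108
prod[14] = max(1*108, 2*81, 3*54, …, 12*2, 13*1) = 162
prod[15] = max(1*162, 2*108, 3*81, …, 13*2, 14*1) = 243
One optimal split: 3 + 3 + 3 + 3 + 3; product 3*3*3*3*3 = 243.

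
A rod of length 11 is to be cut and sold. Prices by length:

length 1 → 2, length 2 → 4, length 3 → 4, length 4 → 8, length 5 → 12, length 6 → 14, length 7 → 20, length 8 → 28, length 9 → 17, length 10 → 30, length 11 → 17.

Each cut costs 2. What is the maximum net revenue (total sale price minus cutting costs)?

30

Build r[k] bottom-up: r[k] = max over allowed piece i of (p[i] + r[k−i]) − 2 per cut.
r[1] = 2
r[2] = max(2+2-2, 4+0) = 4
r[3] = max(2+4-2, 4+2-2, 4+0) = 4
r[4] = max(2+4-2, 4+4-2, 4+2-2, 8+0) = 8
r[5] = max(2+8-2, 4+4-2, 4+4-2, 8+2-2, 12+0) = 12
r[6] = max(2+12-2, 4+8-2, 4+4-2, 8+4-2, 12+2-2, 14+0) = 14
r[7] = max(2+14-2, 4+12-2, 4+8-2, …, 14+2-2, 20+0) = 20
r[8] = max(2+20-2, 4+14-2, 4+12-2, …, 20+2-2, 28+0) = 28
r[9] = max(2+28-2, 4+20-2, 4+14-2, …, 28+2-2, 17+0) = 28
r[10] = max(2+28-2, 4+28-2, 4+20-2, …, 17+2-2, 30+0) = 30
r[11] = max(2+30-2, 4+28-2, 4+28-2, …, 30+2-2, 17+0) = 30
One optimal plan: pieces 8 + 2 + 1 (2 cuts) → 34 − 4 = 30.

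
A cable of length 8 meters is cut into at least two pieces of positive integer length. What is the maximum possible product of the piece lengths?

Fill g[k] for k=2..8: at each k try every first piece i and multiply by the better of (k−i) uncut or g[k−i].
g[2] = 1×max(1,0) = 1×1 = 1
g[3] = max(1×2, 2×1) = 2
g[4] = max(1×3, 2×2, 3×1) = 4
g[5] = max(1×4, 2×3, 3×2, 4×1) = 6
g[6] = max(1×6, 2×4, 3×3, 4×2, 5×1) = 9
g[7] = max(1×9, 2×6, 3×4, 4×3, 5×2, 6×1) = 12
g[8] = max(1×12, 2×9, 3×6, …, 6×2, 7×1) = 18
One optimal split: 3 + 3 + 2; product 3×3×2 = 18.

18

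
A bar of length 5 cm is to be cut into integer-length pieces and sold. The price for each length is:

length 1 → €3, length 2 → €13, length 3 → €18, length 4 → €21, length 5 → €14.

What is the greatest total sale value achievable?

Consider every possible first cut. best[k] is the best of p[i]+best[k−i] over all sellable i≤k.
best[1] = 3
best[2] = 13
best[3] = 18
best[4] = 26  (first piece 2, then best[2]=13)
best[5] = 31  (first piece 2, then best[3]=18)
One optimal cutting: 3 + 2 → €18 + €13 = €31.

31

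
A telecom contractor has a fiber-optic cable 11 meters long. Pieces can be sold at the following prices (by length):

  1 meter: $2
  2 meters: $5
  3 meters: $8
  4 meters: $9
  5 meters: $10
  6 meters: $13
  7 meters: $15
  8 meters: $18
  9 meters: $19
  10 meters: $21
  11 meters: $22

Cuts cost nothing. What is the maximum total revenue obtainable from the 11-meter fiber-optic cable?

Let R[k] be the best obtainable value from length k. For each k, try every first piece i and keep the best of price[i] + R[k−i].
R[1] = 2
R[2] = 5
R[3] = 8
R[4] = 10  (first piece 1, then R[3]=8)
R[5] = 13  (first piece 2, then R[3]=8)
R[6] = 16  (first piece 3, then R[3]=8)
R[7] = 18  (first piece 1, then R[6]=16)
R[8] = 21  (first piece 2, then R[6]=16)
R[9] = 24  (first piece 3, then R[6]=16)
R[10] = 26  (first piece 1, then R[9]=24)
R[11] = 29  (first piece 2, then R[9]=24)
One optimal cutting: 3 + 3 + 3 + 2 → $8 + $8 + $8 + $5 = $29.

29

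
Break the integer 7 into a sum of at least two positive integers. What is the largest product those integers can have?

12

Define prod[k] = max over 1≤i<k of i · max(k−i, prod[k−i]); the inner max lets the remainder stay uncut if that's better.
prod[2] = 1*max(1,0) = 1*1 = 1
prod[3] = 1*max(2,1) = 1*2 = 2
prod[4] = 2*max(2,1) = 2*2 = 4
prod[5] = 2*max(3,2) = 2*3 = 6
prod[6] = 3*max(3,2) = 3*3 = 9
prod[7] = 2*max(5,6) = 2*6 = 12
One optimal split: 3 + 2 + 2; product 3*2*2 = 12.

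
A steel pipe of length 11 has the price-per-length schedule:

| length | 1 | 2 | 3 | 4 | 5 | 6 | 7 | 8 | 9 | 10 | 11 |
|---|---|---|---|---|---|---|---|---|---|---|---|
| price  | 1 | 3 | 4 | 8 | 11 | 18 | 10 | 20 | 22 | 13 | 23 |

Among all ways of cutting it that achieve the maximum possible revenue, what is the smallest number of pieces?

2

Build r[k] bottom-up: r[k] = max over allowed piece i of (p[i] + r[k−i]).
r[1] = 1
r[2] = 3
r[3] = 4  (first piece 1, then r[2]=3)
r[4] = 8
r[5] = 11
r[6] = 18
r[7] = 19  (first piece 1, then r[6]=18)
r[8] = 21  (first piece 2, then r[6]=18)
r[9] = 22  (first piece 1, then r[8]=21)
r[10] = 26  (first piece 4, then r[6]=18)
r[11] = 29  (first piece 5, then r[6]=18)
Maximum revenue is $29.
Now minimize piece count subject to staying optimal: for each k, pieces[k] = 1 + min over i with p[i]+r[k−i]=r[k] of pieces[k−i].
pieces[8] = 2
pieces[9] = 1
pieces[10] = 2
pieces[11] = 2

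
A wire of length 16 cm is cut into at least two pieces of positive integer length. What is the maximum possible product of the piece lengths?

324

Fill f[k] for k=2..16: at each k try every first piece i and multiply by the better of (k−i) uncut or f[k−i].
f[2] = 1×max(1,0) = 1×1 = 1
f[3] = 1×max(2,1) = 1×2 = 2
f[4] = 2×max(2,1) = 2×2 = 4
f[5] = 2×max(3,2) = 2×3 = 6
f[6] = 3×max(3,2) = 3×3 = 9
f[7] = 2×max(5,6) = 2×6 = 12
f[8] = 2×max(6,9) = 2×9 = 18
f[9] = 3×max(6,9) = 3×9 = 27
f[10] = 2×max(8,18) = 2×18 = 36
f[11] = 2×max(9,27) = 2×27 = 54
f[12] = 3×max(9,27) = 3×27 = 81
f[13] = 2×max(11,54) = 2×54 = 108
f[14] = 2×max(12,81) = 2×81 = 162
f[15] = 3×max(12,81) = 3×81 = 243
f[16] = 2×max(14,162) = 2×162 = 324
One optimal split: 3 + 3 + 3 + 3 + 2 + 2; product 3×3×3×3×2×2 = 324.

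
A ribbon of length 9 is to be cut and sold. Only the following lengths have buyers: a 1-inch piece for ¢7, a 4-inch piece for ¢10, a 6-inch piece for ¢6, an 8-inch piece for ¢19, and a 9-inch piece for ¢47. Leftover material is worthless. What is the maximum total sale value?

Consider every possible first cut. r[k] is the best of p[i]+r[k−i] over all sellable i≤k.
r[1] = 7
r[2] = 14  (first piece 1, then r[1]=7)
r[3] = 21  (first piece 1, then r[2]=14)
r[4] = 28  (first piece 1, then r[3]=21)
r[5] = 35  (first piece 1, then r[4]=28)
r[6] = 42  (first piece 1, then r[5]=35)
r[7] = 49  (first piece 1, then r[6]=42)
r[8] = 56  (first piece 1, then r[7]=49)
r[9] = 63  (first piece 1, then r[8]=56)
One optimal cutting: 1 + 1 + 1 + 1 + 1 + 1 + 1 + 1 + 1 → ¢63.

63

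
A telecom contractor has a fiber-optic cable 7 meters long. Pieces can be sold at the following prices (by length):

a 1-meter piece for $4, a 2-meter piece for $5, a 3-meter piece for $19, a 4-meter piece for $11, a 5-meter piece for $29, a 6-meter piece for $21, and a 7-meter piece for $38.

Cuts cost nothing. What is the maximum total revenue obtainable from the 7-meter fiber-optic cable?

Build R[k] bottom-up: R[k] = max over allowed piece i of (p[i] + R[k−i]).
R[1] = 4
R[2] = 8  (first piece 1, then R[1]=4)
R[3] = 19
R[4] = 23  (first piece 1, then R[3]=19)
R[5] = 29
R[6] = 38  (first piece 3, then R[3]=19)
R[7] = 42  (first piece 1, then R[6]=38)
One optimal cutting: 3 + 3 + 1 → $19 + $19 + $4 = $42.

42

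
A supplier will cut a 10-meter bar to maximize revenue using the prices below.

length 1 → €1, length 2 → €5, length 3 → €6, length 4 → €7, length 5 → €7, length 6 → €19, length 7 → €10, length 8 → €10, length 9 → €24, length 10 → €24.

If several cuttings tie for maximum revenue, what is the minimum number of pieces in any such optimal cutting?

3

Consider every possible first cut. r[k] is the best of p[i]+r[k−i] over all sellable i≤k.
r[1] = 1
r[2] = max(1+1, 5+0) = 5
r[3] = max(1+5, 5+1, 6+0) = 6
r[4] = max(1+6, 5+5, 6+1, 7+0) = 10
r[5] = max(1+10, 5+6, 6+5, 7+1, 7+0) = 11
r[6] = max(1+11, 5+10, 6+6, 7+5, 7+1, 19+0) = 19
r[7] = max(1+19, 5+11, 6+10, …, 19+1, 10+0) = 20
r[8] = max(1+20, 5+19, 6+11, …, 10+1, 10+0) = 24
r[9] = max(1+24, 5+20, 6+19, …, 10+1, 24+0) = 25
r[10] = max(1+25, 5+24, 6+20, …, 24+1, 24+0) = 29
Maximum revenue is €29.
Now minimize piece count subject to staying optimal: for each k, pieces[k] = 1 + min over i with p[i]+r[k−i]=r[k] of pieces[k−i].
pieces[7] = 2
pieces[8] = 2
pieces[9] = 2
pieces[10] = 3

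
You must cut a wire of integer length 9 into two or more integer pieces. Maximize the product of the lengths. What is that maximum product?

Let f[k] be the best product for length k (with at least one cut). For each first piece i, the rest contributes max(k−i, f[k−i]).
f[2] = 1×max(1,0) = 1×1 = 1
f[3] = max(1×2, 2×1) = 2
f[4] = max(1×3, 2×2, 3×1) = 4
f[5] = max(1×4, 2×3, 3×2, 4×1) = 6
f[6] = max(1×6, 2×4, 3×3, 4×2, 5×1) = 9
f[7] = max(1×9, 2×6, 3×4, 4×3, 5×2, 6×1) = 12
f[8] = max(1×12, 2×9, 3×6, …, 6×2, 7×1) = 18
f[9] = max(1×18, 2×12, 3×9, …, 7×2, 8×1) = 27
One optimal split: 3 + 3 + 3; product 3×3×3 = 27.

27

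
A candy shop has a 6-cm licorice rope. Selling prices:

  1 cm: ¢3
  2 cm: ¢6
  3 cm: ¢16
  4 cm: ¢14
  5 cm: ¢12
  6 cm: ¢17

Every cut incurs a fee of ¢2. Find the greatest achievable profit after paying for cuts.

Build net[k] bottom-up: net[k] = max over allowed piece i of (p[i] + net[k−i]) − 2 per cut.
net[1] = 3
net[2] = max(3+3-2, 6+0) = 6
net[3] = max(3+6-2, 6+3-2, 16+0) = 16
net[4] = max(3+16-2, 6+6-2, 16+3-2, 14+0) = 17
net[5] = max(3+17-2, 6+16-2, 16+6-2, 14+3-2, 12+0) = 20
net[6] = max(3+20-2, 6+17-2, 16+16-2, 14+6-2, 12+3-2, 17+0) = 30
One optimal plan: pieces 3 + 3 (1 cut) → ¢32 − ¢2 = ¢30.

30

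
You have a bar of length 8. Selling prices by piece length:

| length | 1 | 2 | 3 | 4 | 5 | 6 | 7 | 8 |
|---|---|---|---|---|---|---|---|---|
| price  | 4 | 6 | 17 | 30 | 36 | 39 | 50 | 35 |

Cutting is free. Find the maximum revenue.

Build R[k] bottom-up: R[k] = max over allowed piece i of (p[i] + R[k−i]).
R[1] = 4
R[2] = max(4+4, 6+0) = 8
R[3] = max(4+8, 6+4, 17+0) = 17
R[4] = max(4+17, 6+8, 17+4, 30+0) = 30
R[5] = max(4+30, 6+17, 17+8, 30+4, 36+0) = 36
R[6] = max(4+36, 6+30, 17+17, 30+8, 36+4, 39+0) = 40
R[7] = max(4+40, 6+36, 17+30, …, 39+4, 50+0) = 50
R[8] = max(4+50, 6+40, 17+36, …, 50+4, 35+0) = 60
One optimal cutting: 4 + 4 → 30 + 30 = 60.

60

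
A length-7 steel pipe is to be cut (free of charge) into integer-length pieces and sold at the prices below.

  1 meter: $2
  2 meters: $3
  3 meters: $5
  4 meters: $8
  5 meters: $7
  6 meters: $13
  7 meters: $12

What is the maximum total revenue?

Build R[k] bottom-up: R[k] = max over allowed piece i of (p[i] + R[k−i]).
R[1] = 2
R[2] = max(2+2, 3+0) = 4
R[3] = max(2+4, 3+2, 5+0) = 6
R[4] = max(2+6, 3+4, 5+2, 8+0) = 8
R[5] = max(2+8, 3+6, 5+4, 8+2, 7+0) = 10
R[6] = max(2+10, 3+8, 5+6, 8+4, 7+2, 13+0) = 13
R[7] = max(2+13, 3+10, 5+8, …, 13+2, 12+0) = 15
One optimal cutting: 6 + 1 → $13 + $2 = $15.

15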